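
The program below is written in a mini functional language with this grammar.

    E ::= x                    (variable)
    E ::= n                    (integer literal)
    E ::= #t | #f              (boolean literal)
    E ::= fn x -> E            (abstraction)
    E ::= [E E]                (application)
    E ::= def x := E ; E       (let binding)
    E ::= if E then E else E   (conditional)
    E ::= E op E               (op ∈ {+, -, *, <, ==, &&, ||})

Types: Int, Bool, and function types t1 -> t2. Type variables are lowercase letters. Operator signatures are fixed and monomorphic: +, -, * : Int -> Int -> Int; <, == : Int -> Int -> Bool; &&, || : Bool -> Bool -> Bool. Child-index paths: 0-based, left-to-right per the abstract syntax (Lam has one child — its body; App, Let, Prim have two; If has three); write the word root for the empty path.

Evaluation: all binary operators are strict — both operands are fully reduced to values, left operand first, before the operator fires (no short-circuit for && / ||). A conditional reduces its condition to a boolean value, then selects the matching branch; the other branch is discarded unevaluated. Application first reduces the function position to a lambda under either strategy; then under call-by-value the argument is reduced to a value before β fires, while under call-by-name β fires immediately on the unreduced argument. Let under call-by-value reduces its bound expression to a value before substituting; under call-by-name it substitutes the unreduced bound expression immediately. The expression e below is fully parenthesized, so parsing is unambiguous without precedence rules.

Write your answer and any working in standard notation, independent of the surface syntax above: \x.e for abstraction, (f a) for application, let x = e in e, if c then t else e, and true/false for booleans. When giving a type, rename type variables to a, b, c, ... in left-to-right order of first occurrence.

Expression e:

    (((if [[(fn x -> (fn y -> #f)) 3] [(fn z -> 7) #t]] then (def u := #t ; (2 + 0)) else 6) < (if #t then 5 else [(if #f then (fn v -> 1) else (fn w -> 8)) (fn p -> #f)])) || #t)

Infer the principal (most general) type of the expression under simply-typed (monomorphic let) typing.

Derivation:
\y._ : b -> Bool
\x._ : a -> b -> Bool
  unify a -> b -> Bool ~ Int -> c
  unify a ~ Int
  unify b -> Bool ~ c
_ _ : b -> Bool
\z._ : d -> Int
  unify d -> Int ~ Bool -> e
  unify d ~ Bool
  unify Int ~ e
_ _ : Int
  unify b -> Bool ~ Int -> f
  unify b ~ Int
  unify Bool ~ f
_ _ : Bool
  unify Bool ~ Bool
let u : Bool
  unify Int ~ Int
  unify Int ~ Int
  unify Int ~ Int
  unify Int ~ Int
  unify Bool ~ Bool
  unify Bool ~ Bool
\v._ : g -> Int
\w._ : h -> Int
  unify g -> Int ~ h -> Int
  unify g ~ h
  unify Int ~ Int
\p._ : i -> Bool
  unify h -> Int ~ (i -> Bool) -> j
  unify h ~ i -> Bool
  unify Int ~ j
_ _ : Int
  unify Int ~ Int
  unify Int ~ Int
  unify Bool ~ Bool
  unify Bool ~ Bool

Answer: Bool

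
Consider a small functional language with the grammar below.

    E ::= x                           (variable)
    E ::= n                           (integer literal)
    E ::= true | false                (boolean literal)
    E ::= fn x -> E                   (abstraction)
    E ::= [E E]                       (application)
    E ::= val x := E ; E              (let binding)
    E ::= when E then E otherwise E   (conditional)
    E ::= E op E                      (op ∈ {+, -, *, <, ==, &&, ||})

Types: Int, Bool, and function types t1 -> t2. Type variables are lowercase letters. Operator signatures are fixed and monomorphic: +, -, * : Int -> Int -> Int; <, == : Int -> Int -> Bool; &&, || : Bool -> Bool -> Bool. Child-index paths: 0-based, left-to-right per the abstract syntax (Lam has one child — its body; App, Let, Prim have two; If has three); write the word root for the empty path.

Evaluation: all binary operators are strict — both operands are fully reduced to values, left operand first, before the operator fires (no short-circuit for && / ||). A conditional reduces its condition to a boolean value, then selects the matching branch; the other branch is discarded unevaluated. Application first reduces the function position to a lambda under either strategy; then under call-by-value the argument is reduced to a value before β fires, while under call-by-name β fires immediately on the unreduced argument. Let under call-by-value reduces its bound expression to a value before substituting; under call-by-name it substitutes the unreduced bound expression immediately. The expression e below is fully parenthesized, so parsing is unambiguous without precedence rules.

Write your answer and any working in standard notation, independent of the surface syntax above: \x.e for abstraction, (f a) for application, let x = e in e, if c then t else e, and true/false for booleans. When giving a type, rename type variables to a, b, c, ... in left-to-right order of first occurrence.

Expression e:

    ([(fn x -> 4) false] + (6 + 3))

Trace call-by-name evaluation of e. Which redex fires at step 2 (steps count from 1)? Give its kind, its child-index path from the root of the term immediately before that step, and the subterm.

Derivation:
step 0: (((\x.4) false) + (6 + 3))
step 1: [beta@0] (4 + (6 + 3))
step 2: [delta@1] (4 + 9)

Answer: delta at 1 : (6 + 3)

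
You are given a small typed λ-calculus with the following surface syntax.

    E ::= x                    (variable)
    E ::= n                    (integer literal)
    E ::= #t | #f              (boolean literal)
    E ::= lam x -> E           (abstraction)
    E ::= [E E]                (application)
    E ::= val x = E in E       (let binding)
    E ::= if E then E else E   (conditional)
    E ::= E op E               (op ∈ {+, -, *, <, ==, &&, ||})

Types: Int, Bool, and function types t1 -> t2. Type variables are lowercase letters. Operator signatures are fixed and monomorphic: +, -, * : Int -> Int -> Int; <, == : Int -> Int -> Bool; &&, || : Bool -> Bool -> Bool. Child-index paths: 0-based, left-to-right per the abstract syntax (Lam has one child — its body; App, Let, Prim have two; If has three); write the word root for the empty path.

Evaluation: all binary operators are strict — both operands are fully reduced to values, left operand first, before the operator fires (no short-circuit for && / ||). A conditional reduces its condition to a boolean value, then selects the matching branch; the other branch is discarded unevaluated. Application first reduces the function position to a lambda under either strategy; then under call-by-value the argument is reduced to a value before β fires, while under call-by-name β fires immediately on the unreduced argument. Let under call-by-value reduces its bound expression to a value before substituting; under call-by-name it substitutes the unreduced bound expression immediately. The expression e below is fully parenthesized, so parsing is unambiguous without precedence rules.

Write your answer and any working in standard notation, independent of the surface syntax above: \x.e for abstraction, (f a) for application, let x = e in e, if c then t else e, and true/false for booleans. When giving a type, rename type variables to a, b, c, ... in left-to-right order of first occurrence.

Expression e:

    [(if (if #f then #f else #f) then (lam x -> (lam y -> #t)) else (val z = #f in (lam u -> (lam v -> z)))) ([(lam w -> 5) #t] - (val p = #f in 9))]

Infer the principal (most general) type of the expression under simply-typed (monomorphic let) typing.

Answer: a -> Bool

Derivation:
  unify Bool ~ Bool
  unify Bool ~ Bool
  unify Bool ~ Bool
\y._ : b -> Bool
\x._ : a -> b -> Bool
let z : Bool
z : Bool
\v._ : d -> Bool
\u._ : c -> d -> Bool
  unify a -> b -> Bool ~ c -> d -> Bool
  unify a ~ c
  unify b -> Bool ~ d -> Bool
  unify b ~ d
  unify Bool ~ Bool
\w._ : e -> Int
  unify e -> Int ~ Bool -> f
  unify e ~ Bool
  unify Int ~ f
_ _ : Int
  unify Int ~ Int
let p : Bool
  unify Int ~ Int
  unify c -> d -> Bool ~ Int -> g
  unify c ~ Int
  unify d -> Bool ~ g
_ _ : d -> Bool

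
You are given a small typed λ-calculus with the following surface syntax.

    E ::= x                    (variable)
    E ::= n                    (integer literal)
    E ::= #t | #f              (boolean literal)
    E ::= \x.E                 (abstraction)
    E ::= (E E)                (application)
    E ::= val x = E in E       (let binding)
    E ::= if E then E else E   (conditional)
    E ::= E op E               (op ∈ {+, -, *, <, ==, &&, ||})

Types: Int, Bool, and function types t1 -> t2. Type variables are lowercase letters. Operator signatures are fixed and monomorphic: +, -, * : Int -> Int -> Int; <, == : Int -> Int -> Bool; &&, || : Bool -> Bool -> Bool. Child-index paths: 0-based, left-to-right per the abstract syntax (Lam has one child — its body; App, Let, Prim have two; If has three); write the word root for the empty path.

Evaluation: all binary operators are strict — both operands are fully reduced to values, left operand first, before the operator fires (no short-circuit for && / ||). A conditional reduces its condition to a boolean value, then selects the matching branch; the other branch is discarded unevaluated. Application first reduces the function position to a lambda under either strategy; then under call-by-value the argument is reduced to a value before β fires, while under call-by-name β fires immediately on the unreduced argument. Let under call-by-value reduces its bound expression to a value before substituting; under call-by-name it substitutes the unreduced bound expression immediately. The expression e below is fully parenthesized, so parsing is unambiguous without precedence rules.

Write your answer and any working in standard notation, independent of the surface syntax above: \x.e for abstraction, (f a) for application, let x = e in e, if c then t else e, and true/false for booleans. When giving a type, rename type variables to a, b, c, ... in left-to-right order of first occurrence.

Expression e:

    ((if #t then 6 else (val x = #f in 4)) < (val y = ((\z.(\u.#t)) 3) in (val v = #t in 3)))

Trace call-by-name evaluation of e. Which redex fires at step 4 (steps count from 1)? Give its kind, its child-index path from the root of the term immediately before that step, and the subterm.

Answer: delta at root : (6 < 3)

Derivation:
step 0: ((if true then 6 else (let x = false in 4)) < (let y = ((\z.(\u.true)) 3) in (let v = true in 3)))
step 1: [if@0] (6 < (let y = ((\z.(\u.true)) 3) in (let v = true in 3)))
step 2: [let@1] (6 < (let v = true in 3))
step 3: [let@1] (6 < 3)
step 4: [delta@root] false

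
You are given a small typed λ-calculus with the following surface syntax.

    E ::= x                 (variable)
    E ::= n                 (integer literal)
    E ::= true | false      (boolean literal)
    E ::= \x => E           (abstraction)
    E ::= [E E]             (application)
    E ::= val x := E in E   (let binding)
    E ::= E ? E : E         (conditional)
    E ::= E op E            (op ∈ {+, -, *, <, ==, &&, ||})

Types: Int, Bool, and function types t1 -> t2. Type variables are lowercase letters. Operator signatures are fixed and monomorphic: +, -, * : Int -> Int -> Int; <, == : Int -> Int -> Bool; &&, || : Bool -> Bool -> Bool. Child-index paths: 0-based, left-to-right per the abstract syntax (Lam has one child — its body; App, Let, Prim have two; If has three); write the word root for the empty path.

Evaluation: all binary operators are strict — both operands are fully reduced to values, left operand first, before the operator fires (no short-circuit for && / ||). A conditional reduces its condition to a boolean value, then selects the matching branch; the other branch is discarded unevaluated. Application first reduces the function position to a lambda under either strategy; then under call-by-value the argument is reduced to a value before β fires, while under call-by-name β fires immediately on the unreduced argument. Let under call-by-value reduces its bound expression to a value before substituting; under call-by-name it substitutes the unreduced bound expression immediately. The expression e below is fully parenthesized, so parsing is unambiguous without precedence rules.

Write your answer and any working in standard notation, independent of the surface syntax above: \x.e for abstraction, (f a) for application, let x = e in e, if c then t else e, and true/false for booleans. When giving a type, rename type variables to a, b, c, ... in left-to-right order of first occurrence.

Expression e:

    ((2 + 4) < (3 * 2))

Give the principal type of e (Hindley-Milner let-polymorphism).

Derivation:
  unify Int ~ Int
  unify Int ~ Int
  unify Int ~ Int
  unify Int ~ Int
  unify Int ~ Int
  unify Int ~ Int

Answer: Bool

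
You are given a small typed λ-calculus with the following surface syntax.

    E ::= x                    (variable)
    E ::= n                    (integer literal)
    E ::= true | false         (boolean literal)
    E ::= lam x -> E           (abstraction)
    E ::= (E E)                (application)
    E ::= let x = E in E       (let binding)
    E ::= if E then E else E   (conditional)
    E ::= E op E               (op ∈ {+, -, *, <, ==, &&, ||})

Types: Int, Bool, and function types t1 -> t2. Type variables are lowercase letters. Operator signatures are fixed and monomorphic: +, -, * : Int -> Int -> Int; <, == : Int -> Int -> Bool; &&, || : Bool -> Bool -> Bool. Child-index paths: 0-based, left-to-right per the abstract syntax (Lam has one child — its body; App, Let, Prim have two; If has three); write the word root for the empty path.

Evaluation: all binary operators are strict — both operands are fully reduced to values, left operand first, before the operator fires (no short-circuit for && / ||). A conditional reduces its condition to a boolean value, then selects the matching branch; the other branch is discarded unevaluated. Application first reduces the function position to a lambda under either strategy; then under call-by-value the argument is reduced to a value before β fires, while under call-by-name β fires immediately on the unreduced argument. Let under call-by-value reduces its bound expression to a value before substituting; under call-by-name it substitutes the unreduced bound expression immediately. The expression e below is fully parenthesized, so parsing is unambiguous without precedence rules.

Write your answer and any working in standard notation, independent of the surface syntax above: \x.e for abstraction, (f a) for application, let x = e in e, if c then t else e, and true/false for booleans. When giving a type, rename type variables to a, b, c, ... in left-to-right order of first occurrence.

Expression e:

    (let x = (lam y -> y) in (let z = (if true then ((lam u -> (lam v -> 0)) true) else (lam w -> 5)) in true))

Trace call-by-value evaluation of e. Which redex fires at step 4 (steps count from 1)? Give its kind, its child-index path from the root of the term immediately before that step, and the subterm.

Trace:
step 0: (let x = (\y.y) in (let z = (if true then ((\u.(\v.0)) true) else (\w.5)) in true))
step 1: [let@root] (let z = (if true then ((\u.(\v.0)) true) else (\w.5)) in true)
step 2: [if@0] (let z = ((\u.(\v.0)) true) in true)
step 3: [beta@0] (let z = (\v.0) in true)
step 4: [let@root] true

Answer: let at root : (let z = (\v.0) in true)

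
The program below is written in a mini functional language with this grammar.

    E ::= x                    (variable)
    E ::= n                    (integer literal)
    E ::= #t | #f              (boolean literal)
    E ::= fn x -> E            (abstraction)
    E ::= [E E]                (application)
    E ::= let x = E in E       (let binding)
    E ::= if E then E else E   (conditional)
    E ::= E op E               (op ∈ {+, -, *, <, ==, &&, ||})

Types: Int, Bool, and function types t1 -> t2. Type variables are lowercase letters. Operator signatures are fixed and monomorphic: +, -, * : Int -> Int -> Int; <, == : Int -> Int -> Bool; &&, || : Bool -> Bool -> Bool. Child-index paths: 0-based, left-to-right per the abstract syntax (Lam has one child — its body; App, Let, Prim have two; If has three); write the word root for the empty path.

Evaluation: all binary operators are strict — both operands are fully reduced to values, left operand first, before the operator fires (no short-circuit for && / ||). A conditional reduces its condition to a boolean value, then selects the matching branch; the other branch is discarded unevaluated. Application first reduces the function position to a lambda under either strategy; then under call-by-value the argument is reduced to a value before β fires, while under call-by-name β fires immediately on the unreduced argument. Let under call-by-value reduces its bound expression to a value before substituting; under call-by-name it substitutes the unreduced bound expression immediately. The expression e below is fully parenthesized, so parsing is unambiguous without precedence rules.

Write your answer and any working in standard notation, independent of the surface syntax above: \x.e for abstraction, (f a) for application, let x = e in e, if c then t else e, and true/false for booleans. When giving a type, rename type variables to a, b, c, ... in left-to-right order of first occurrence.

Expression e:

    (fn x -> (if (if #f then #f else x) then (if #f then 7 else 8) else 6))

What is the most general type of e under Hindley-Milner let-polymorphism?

Answer: Bool -> Int

Trace:
  unify Bool ~ Bool
x : a
  unify Bool ~ a
  unify Bool ~ Bool
  unify Bool ~ Bool
  unify Int ~ Int
  unify Int ~ Int
\x._ : Bool -> Int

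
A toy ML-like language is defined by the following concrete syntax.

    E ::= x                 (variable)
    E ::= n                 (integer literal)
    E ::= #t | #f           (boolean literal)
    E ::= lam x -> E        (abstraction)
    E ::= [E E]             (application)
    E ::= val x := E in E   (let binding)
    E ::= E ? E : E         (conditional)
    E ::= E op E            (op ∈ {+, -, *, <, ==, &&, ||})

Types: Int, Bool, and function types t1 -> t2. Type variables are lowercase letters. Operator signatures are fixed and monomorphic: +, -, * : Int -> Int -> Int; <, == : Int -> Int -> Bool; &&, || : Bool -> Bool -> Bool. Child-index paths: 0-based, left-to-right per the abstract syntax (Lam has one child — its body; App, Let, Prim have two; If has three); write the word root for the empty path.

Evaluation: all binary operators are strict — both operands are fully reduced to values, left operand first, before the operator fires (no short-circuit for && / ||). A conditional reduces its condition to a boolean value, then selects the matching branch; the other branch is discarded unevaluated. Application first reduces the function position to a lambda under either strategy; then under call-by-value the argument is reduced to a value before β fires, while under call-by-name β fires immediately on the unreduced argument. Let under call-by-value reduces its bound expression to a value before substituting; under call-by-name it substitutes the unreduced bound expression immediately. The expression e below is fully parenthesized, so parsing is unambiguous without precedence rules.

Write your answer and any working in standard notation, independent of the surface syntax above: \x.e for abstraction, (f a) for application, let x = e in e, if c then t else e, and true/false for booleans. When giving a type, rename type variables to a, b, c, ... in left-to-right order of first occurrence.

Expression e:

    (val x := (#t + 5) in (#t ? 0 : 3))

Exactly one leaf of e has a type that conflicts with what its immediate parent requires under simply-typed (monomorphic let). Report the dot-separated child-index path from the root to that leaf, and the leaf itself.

Answer: 0.0 : true

Trace:
  unify Bool ~ Int
  FAIL: mismatch Bool ~ Int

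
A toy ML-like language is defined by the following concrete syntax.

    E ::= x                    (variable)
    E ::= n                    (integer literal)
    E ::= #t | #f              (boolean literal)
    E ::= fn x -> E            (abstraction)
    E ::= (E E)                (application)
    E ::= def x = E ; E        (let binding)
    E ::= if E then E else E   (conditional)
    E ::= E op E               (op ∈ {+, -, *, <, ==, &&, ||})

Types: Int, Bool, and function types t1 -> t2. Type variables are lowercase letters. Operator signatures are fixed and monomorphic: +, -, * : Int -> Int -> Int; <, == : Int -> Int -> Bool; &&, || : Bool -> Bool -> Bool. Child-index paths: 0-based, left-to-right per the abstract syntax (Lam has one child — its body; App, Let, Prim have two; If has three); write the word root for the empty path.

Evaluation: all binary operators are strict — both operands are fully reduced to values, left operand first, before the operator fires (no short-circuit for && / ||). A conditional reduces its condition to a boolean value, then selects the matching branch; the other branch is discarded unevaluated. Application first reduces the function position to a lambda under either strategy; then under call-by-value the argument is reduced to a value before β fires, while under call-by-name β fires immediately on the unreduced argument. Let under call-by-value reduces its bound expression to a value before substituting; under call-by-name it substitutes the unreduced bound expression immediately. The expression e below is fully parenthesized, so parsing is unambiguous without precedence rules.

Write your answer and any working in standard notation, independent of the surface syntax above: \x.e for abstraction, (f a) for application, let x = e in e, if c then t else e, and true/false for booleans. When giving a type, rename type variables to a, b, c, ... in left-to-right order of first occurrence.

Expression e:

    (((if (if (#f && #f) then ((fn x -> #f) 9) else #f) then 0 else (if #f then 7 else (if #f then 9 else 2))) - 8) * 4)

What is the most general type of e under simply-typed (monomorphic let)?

Answer: Int

Derivation:
  unify Bool ~ Bool
  unify Bool ~ Bool
  unify Bool ~ Bool
\x._ : a -> Bool
  unify a -> Bool ~ Int -> b
  unify a ~ Int
  unify Bool ~ b
_ _ : Bool
  unify Bool ~ Bool
  unify Bool ~ Bool
  unify Bool ~ Bool
  unify Bool ~ Bool
  unify Int ~ Int
  unify Int ~ Int
  unify Int ~ Int
  unify Int ~ Int
  unify Int ~ Int
  unify Int ~ Int
  unify Int ~ Int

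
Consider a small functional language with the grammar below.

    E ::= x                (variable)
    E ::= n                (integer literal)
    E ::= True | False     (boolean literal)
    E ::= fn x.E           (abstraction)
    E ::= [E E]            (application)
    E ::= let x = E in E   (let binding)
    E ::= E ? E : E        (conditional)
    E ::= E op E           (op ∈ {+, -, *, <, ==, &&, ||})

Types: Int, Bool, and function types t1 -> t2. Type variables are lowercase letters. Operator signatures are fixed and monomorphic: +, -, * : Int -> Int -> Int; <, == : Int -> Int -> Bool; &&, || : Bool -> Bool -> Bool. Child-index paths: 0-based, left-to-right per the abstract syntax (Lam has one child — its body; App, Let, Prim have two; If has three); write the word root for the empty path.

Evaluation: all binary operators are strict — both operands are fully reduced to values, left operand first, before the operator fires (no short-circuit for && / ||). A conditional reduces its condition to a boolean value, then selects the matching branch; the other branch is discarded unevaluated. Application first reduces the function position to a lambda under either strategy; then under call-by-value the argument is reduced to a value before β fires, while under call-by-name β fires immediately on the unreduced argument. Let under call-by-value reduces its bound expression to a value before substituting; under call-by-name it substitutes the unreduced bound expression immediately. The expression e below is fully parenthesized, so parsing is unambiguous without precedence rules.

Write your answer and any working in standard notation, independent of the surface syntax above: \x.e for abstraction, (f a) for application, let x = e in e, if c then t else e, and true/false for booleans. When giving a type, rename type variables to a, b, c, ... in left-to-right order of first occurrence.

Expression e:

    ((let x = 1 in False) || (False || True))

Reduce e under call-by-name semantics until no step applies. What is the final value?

Answer: true

Derivation:
step 0: ((let x = 1 in false) || (false || true))
step 1: [let@0] (false || (false || true))
step 2: [delta@1] (false || true)
step 3: [delta@root] true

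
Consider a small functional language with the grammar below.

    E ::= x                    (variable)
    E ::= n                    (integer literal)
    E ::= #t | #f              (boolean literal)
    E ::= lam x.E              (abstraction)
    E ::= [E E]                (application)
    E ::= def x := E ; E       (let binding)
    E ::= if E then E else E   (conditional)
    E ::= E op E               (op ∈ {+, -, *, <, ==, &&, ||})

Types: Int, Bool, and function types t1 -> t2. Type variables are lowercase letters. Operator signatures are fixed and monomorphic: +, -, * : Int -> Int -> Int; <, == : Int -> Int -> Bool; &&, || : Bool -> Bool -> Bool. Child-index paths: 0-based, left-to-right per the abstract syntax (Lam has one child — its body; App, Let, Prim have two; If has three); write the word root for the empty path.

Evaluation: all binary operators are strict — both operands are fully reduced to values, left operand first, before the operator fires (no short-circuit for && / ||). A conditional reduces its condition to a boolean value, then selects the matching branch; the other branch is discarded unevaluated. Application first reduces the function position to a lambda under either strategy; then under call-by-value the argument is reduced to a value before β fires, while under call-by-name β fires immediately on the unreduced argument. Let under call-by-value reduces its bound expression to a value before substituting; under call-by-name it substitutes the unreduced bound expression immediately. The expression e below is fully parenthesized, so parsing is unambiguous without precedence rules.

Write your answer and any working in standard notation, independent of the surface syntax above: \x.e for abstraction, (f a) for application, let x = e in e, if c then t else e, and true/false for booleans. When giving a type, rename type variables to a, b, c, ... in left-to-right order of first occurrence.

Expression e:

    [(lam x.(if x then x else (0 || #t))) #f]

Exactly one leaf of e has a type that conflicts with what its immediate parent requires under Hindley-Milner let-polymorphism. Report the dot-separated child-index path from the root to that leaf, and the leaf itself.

Answer: 0.0.2.0 : 0

Working:
x : a
  unify a ~ Bool
x : Bool
  unify Int ~ Bool
  FAIL: mismatch Int ~ Bool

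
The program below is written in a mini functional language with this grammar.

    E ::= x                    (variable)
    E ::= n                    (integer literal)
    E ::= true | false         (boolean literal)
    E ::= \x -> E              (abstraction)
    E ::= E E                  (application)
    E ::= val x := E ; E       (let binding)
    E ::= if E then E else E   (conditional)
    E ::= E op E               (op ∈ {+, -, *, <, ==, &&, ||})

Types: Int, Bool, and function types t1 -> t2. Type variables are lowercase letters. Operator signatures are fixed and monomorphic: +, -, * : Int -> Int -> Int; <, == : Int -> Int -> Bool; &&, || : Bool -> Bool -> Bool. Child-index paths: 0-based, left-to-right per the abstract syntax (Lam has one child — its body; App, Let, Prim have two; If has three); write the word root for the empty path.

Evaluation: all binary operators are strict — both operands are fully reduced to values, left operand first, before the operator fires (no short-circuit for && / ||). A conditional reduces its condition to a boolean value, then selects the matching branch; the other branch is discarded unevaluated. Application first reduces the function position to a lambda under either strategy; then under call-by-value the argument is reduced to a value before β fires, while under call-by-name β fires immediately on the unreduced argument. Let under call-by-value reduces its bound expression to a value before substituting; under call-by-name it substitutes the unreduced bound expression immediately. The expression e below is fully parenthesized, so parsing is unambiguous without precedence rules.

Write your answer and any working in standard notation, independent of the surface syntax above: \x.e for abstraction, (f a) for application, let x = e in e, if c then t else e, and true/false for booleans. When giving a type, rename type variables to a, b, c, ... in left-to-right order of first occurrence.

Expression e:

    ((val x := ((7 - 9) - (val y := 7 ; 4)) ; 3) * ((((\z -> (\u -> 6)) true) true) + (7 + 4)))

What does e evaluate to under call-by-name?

Working:
step 0: ((let x = ((7 - 9) - (let y = 7 in 4)) in 3) * ((((\z.(\u.6)) true) true) + (7 + 4)))
step 1: [let@0] (3 * ((((\z.(\u.6)) true) true) + (7 + 4)))
step 2: [beta@1.0.0] (3 * (((\u.6) true) + (7 + 4)))
step 3: [beta@1.0] (3 * (6 + (7 + 4)))
step 4: [delta@1.1] (3 * (6 + 11))
step 5: [delta@1] (3 * 17)
step 6: [delta@root] 51

Answer: 51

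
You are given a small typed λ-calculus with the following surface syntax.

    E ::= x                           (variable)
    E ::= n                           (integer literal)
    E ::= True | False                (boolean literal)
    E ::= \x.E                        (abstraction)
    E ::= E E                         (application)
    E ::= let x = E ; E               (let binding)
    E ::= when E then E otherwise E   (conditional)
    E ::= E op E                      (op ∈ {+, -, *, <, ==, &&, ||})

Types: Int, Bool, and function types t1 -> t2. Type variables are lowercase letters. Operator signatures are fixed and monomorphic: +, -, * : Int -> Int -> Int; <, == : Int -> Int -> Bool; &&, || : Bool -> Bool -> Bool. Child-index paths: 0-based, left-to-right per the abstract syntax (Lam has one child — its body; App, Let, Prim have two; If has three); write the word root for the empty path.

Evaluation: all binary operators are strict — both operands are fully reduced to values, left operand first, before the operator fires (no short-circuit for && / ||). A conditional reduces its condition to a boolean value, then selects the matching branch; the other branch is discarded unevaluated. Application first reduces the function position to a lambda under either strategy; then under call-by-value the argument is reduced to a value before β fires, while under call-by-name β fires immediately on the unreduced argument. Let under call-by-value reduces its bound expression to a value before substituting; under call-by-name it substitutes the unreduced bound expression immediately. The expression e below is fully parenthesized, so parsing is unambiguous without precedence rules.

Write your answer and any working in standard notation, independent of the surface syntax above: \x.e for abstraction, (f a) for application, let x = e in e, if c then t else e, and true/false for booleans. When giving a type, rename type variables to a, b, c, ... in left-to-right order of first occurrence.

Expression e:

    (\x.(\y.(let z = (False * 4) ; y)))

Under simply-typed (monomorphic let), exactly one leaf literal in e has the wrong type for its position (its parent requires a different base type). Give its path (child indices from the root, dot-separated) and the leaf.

Working:
  unify Bool ~ Int
  FAIL: mismatch Bool ~ Int

Answer: 0.0.0.0 : false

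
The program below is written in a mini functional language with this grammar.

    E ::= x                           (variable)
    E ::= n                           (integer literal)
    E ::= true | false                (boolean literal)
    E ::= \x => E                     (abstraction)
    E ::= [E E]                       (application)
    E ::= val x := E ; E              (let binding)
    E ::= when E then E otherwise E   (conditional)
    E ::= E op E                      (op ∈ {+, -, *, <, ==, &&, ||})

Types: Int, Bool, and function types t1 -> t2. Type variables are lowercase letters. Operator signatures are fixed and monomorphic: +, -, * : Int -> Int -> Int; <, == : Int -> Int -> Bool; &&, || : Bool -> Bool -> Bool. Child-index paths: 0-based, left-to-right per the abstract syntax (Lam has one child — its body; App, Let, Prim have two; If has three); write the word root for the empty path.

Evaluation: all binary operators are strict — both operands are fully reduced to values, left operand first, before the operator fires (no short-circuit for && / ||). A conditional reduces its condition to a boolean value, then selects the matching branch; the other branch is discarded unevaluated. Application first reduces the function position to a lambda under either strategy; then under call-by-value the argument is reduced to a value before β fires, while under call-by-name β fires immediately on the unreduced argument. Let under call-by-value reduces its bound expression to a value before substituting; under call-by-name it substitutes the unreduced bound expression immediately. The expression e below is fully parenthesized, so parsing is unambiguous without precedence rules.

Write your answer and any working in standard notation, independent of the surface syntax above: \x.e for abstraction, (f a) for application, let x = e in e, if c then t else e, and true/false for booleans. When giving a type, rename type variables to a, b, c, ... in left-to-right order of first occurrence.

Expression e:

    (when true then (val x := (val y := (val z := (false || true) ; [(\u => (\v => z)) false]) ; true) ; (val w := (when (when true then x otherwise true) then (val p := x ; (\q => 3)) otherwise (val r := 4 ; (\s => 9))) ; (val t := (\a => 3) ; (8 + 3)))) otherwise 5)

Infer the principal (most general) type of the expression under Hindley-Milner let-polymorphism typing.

Answer: Int

Working:
  unify Bool ~ Bool
  unify Bool ~ Bool
  unify Bool ~ Bool
let z : Bool
z : Bool
\v._ : b -> Bool
\u._ : a -> b -> Bool
  unify a -> b -> Bool ~ Bool -> c
  unify a ~ Bool
  unify b -> Bool ~ c
_ _ : b -> Bool
let y : forall. b -> Bool
let x : Bool
  unify Bool ~ Bool
x : Bool
  unify Bool ~ Bool
  unify Bool ~ Bool
x : Bool
let p : Bool
\q._ : d -> Int
let r : Int
\s._ : e -> Int
  unify d -> Int ~ e -> Int
  unify d ~ e
  unify Int ~ Int
let w : forall. e -> Int
\a._ : f -> Int
let t : forall. f -> Int
  unify Int ~ Int
  unify Int ~ Int
  unify Int ~ Int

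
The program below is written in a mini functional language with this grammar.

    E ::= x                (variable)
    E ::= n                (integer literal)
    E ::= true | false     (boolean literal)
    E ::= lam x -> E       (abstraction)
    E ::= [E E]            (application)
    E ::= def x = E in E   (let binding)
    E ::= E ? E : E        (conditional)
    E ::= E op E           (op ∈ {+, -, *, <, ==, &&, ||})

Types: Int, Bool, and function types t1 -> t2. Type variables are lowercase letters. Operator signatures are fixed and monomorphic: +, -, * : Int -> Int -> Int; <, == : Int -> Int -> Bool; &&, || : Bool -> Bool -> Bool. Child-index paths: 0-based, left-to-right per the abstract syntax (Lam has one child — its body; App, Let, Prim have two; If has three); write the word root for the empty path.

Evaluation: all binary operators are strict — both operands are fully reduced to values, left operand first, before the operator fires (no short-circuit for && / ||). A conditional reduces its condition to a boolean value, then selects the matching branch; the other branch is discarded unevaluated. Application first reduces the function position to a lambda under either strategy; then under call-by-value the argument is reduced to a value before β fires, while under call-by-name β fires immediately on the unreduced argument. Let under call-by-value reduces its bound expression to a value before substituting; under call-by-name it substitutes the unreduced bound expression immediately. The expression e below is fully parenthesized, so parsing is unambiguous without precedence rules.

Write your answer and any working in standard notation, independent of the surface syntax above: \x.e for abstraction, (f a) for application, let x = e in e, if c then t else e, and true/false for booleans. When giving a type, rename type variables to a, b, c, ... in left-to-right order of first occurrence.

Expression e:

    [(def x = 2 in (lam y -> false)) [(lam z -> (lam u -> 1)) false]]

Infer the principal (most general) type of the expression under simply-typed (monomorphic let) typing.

Derivation:
let x : Int
\y._ : a -> Bool
\u._ : c -> Int
\z._ : b -> c -> Int
  unify b -> c -> Int ~ Bool -> d
  unify b ~ Bool
  unify c -> Int ~ d
_ _ : c -> Int
  unify a -> Bool ~ (c -> Int) -> e
  unify a ~ c -> Int
  unify Bool ~ e
_ _ : Bool

Answer: Bool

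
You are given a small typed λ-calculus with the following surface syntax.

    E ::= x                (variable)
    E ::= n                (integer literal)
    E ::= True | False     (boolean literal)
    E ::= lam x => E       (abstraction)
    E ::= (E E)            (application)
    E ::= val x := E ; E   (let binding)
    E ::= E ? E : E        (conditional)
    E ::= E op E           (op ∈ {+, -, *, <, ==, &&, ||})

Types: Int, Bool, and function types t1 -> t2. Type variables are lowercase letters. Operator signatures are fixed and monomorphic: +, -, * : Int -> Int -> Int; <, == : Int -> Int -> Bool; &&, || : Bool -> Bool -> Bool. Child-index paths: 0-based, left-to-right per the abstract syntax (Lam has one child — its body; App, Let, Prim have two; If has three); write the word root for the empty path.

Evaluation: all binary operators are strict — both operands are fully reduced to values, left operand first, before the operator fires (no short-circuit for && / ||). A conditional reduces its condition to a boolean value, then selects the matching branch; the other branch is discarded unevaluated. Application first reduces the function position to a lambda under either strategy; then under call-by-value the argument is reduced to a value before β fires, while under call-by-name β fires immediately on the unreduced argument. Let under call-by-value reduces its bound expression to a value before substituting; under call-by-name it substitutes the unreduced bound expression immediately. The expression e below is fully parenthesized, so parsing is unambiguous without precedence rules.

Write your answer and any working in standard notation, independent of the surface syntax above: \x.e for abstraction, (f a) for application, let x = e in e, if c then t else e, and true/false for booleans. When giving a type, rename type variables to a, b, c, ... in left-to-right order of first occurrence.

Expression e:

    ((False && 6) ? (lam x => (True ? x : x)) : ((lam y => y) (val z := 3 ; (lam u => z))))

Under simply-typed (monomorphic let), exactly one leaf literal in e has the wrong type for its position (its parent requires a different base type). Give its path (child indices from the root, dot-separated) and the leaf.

Derivation:
  unify Bool ~ Bool
  unify Int ~ Bool
  FAIL: mismatch Int ~ Bool

Answer: 0.1 : 6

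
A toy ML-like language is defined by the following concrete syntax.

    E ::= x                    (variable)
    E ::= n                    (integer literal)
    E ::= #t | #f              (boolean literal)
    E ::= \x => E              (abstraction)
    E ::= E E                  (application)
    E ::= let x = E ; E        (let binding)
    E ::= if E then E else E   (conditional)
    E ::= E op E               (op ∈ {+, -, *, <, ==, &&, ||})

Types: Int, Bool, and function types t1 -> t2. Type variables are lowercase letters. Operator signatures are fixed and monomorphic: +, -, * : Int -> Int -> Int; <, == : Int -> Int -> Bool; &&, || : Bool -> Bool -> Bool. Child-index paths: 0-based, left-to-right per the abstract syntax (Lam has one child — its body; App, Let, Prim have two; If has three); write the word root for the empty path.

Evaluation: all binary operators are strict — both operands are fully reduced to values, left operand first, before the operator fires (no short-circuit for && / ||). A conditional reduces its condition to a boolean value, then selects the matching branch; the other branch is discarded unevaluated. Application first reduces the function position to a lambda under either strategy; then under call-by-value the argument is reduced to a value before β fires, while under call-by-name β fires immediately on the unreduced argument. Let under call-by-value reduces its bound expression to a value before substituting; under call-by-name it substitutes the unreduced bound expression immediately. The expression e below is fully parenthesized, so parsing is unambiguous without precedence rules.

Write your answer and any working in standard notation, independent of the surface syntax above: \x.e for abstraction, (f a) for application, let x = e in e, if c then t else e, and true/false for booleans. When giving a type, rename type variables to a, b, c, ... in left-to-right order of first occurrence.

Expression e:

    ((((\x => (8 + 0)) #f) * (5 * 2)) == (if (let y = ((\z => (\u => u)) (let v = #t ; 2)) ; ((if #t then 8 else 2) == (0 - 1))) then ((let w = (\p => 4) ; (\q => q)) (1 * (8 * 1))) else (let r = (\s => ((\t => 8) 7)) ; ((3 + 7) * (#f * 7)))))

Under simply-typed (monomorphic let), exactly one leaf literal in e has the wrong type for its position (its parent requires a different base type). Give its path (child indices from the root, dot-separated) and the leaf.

Derivation:
  unify Int ~ Int
  unify Int ~ Int
\x._ : a -> Int
  unify a -> Int ~ Bool -> b
  unify a ~ Bool
  unify Int ~ b
_ _ : Int
  unify Int ~ Int
  unify Int ~ Int
  unify Int ~ Int
  unify Int ~ Int
  unify Int ~ Int
u : d
\u._ : d -> d
\z._ : c -> d -> d
let v : Bool
  unify c -> d -> d ~ Int -> e
  unify c ~ Int
  unify d -> d ~ e
_ _ : d -> d
let y : d -> d
  unify Bool ~ Bool
  unify Int ~ Int
  unify Int ~ Int
  unify Int ~ Int
  unify Int ~ Int
  unify Int ~ Int
  unify Bool ~ Bool
\p._ : f -> Int
let w : f -> Int
q : g
\q._ : g -> g
  unify Int ~ Int
  unify Int ~ Int
  unify Int ~ Int
  unify Int ~ Int
  unify g -> g ~ Int -> h
  unify g ~ Int
  unify Int ~ h
_ _ : Int
\t._ : j -> Int
  unify j -> Int ~ Int -> k
  unify j ~ Int
  unify Int ~ k
_ _ : Int
\s._ : i -> Int
let r : i -> Int
  unify Int ~ Int
  unify Int ~ Int
  unify Int ~ Int
  unify Bool ~ Int
  FAIL: mismatch Bool ~ Int

Answer: 1.2.1.1.0 : false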